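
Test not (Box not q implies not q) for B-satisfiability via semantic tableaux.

Unsatisfiable (every branch closes)

1. not (Box not q implies not q), 0
2. Box not q, 0   [neg-implies-rule on 1]
3. q, 0   [neg-implies-rule on 1]
4. not q, 0   [Box-rule on 2 via 0R0]
Accessibility: 0R0
Branch closes: q and not q both at 0.
(One branch shown.) All branches close.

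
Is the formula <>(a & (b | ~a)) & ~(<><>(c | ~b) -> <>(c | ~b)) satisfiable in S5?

No, unsatisfiable

1. <>(a & (b | ~a)) & ~(<><>(c | ~b) -> <>(c | ~b)), w0
2. <>(a & (b | ~a)), w0
3. ~(<><>(c | ~b) -> <>(c | ~b)), w0
4. <><>(c | ~b), w0
5. ~<>(c | ~b), w0
6. ~(c | ~b), w0
7. ~c, w0
8. b, w0
9. a & (b | ~a), w1
10. a, w1
11. b | ~a, w1
12. ~(c | ~b), w1
13. ~c, w1
14. b, w1
15. <>(c | ~b), w2
16. ~(c | ~b), w2
17. ~c, w2
18. b, w2
19. c | ~b, w3
20. ~(c | ~b), w3
21. ~c, w3
22. b, w3
23. ~b, w3
Accessibility: w0Rw0, w0Rw1, w0Rw2, w0Rw3, w1Rw0, w1Rw1, w1Rw2, w1Rw3, w2Rw0, w2Rw1, w2Rw2, w2Rw3, w3Rw0, w3Rw1, w3Rw2, w3Rw3
Branch closes: b and ~b both at w3.
Every branch closes; the branch above is one of them.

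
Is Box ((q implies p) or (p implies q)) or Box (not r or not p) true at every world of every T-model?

Valid in T

Tableau for the negation not (Box ((q implies p) or (p implies q)) or Box (not r or not p)):
1. not (Box ((q implies p) or (p implies q)) or Box (not r or not p)), 0
2. not Box ((q implies p) or (p implies q)), 0
3. not Box (not r or not p), 0
4. not ((q implies p) or (p implies q)), 1
5. not (q implies p), 1
6. not (p implies q), 1
7. q, 1
8. not p, 1
9. p, 1
10. not q, 1
Accessibility: 0R0, 0R1, 1R1
Branch closes: p and not p both at 1.
All branches of the negation close; one closing branch shown above.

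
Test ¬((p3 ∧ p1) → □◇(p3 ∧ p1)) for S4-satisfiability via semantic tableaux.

Satisfiable

1. ¬((p3 ∧ p1) → □◇(p3 ∧ p1)), w0
2. p3 ∧ p1, w0
3. ¬□◇(p3 ∧ p1), w0
4. p3, w0
5. p1, w0
6. ¬◇(p3 ∧ p1), w1
7. ¬(p3 ∧ p1), w1
8. ¬p1, w1
Accessibility: w0Rw0, w0Rw1, w1Rw1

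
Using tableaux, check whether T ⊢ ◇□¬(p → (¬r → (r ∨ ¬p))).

No, not valid

Tableau for the negation ¬◇□¬(p → (¬r → (r ∨ ¬p))):
1. ¬◇□¬(p → (¬r → (r ∨ ¬p))), 0
2. ¬□¬(p → (¬r → (r ∨ ¬p))), 0   [¬◇-rule on 1 via 0R0]
3. p → (¬r → (r ∨ ¬p)), 1   [¬□-rule on 2: fresh world 1, 0R1]
4. ¬□¬(p → (¬r → (r ∨ ¬p))), 1   [¬◇-rule on 1 via 0R1]
5. ¬r → (r ∨ ¬p), 1   [→-rule on 3 (branches; this branch)]
6. r ∨ ¬p, 1   [→-rule on 5 (branches; this branch)]
7. ¬p, 1   [∨-rule on 6 (branches; this branch)]
8. p → (¬r → (r ∨ ¬p)), 2   [¬□-rule on 4: fresh world 2, 1R2]
9. ¬r → (r ∨ ¬p), 2   [→-rule on 8 (branches; this branch)]
10. r ∨ ¬p, 2   [→-rule on 9 (branches; this branch)]
11. ¬p, 2   [∨-rule on 10 (branches; this branch)]
Accessibility: 0R0, 0R1, 1R1, 1R2, 2R2
The negation has an open branch (countermodel exists).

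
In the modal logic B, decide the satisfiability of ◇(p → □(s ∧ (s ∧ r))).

1. ◇(p → □(s ∧ (s ∧ r))), 0
2. p → □(s ∧ (s ∧ r)), 1   [◇-rule on 1: fresh world 1, 0R1]
3. □(s ∧ (s ∧ r)), 1   [→-rule on 2 (branches; this branch)]
4. s ∧ (s ∧ r), 0   [□-rule on 3 via 1R0]
5. s, 0   [∧-rule on 4]
6. s ∧ r, 0   [∧-rule on 4]
7. r, 0   [∧-rule on 6]
8. s ∧ (s ∧ r), 1   [□-rule on 3 via 1R1]
9. s, 1   [∧-rule on 8]
10. s ∧ r, 1   [∧-rule on 8]
11. r, 1   [∧-rule on 10]
Accessibility: 0R0, 0R1, 1R0, 1R1

Satisfiable (open branch found)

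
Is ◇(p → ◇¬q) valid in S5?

No, not valid

Tableau for the negation ¬◇(p → ◇¬q):
1. ¬◇(p → ◇¬q), 0
2. ¬(p → ◇¬q), 0
3. p, 0
4. ¬◇¬q, 0
5. q, 0
Accessibility: 0R0
The negation has an open branch (countermodel exists).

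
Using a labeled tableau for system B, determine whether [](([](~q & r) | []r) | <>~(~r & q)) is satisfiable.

1. [](([](~q & r) | []r) | <>~(~r & q)), u
2. ([](~q & r) | []r) | <>~(~r & q), u
3. <>~(~r & q), u
4. ~(~r & q), v
5. ([](~q & r) | []r) | <>~(~r & q), v
6. ~q, v
7. <>~(~r & q), v
8. ~(~r & q), w
9. ~q, w
Accessibility: uRu, uRv, vRu, vRv, vRw, wRv, wRw

Satisfiable (open branch found)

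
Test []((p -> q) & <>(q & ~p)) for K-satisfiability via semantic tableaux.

Satisfiable

1. []((p -> q) & <>(q & ~p)), u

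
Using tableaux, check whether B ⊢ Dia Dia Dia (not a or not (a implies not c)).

Tableau for the negation not Dia Dia Dia (not a or not (a implies not c)):
1. not Dia Dia Dia (not a or not (a implies not c)), u
2. not Dia Dia (not a or not (a implies not c)), u   [neg-Dia-rule on 1 via uRu]
3. not Dia (not a or not (a implies not c)), u   [neg-Dia-rule on 2 via uRu]
4. not (not a or not (a implies not c)), u   [neg-Dia-rule on 3 via uRu]
5. a, u   [neg-or-rule on 4]
6. a implies not c, u   [neg-or-rule on 4]
7. not c, u   [implies-rule on 6 (branches; this branch)]
Accessibility: uRu
The negation has an open branch (countermodel exists).

Invalid (countermodel exists)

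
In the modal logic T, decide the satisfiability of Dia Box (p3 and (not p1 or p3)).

1. Dia Box (p3 and (not p1 or p3)), u
2. Box (p3 and (not p1 or p3)), v
3. p3 and (not p1 or p3), v
4. p3, v
5. not p1 or p3, v
Accessibility: uRu, uRv, vRv

Satisfiable (open branch found)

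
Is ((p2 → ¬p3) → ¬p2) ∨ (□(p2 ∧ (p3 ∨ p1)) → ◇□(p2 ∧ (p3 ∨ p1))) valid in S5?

Valid in S5

Tableau for the negation ¬(((p2 → ¬p3) → ¬p2) ∨ (□(p2 ∧ (p3 ∨ p1)) → ◇□(p2 ∧ (p3 ∨ p1)))):
1. ¬(((p2 → ¬p3) → ¬p2) ∨ (□(p2 ∧ (p3 ∨ p1)) → ◇□(p2 ∧ (p3 ∨ p1)))), 0
2. ¬((p2 → ¬p3) → ¬p2), 0
3. ¬(□(p2 ∧ (p3 ∨ p1)) → ◇□(p2 ∧ (p3 ∨ p1))), 0
4. p2 → ¬p3, 0
5. p2, 0
6. □(p2 ∧ (p3 ∨ p1)), 0
7. ¬◇□(p2 ∧ (p3 ∨ p1)), 0
8. p2 ∧ (p3 ∨ p1), 0
9. p3 ∨ p1, 0
10. ¬□(p2 ∧ (p3 ∨ p1)), 0
11. ¬p3, 0
12. p1, 0
13. ¬(p2 ∧ (p3 ∨ p1)), 1
14. p2 ∧ (p3 ∨ p1), 1
15. p2, 1
16. p3 ∨ p1, 1
17. ¬□(p2 ∧ (p3 ∨ p1)), 1
18. ¬(p3 ∨ p1), 1
19. ¬p3, 1
20. ¬p1, 1
21. p1, 1
Accessibility: 0R0, 0R1, 1R0, 1R1
Branch closes: p1 and ¬p1 both at 1.
All branches of the negation close; one closing branch shown above.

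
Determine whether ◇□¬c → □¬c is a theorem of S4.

Invalid (countermodel exists)

Tableau for the negation ¬(◇□¬c → □¬c):
1. ¬(◇□¬c → □¬c), 0
2. ◇□¬c, 0   [¬→-rule on 1]
3. ¬□¬c, 0   [¬→-rule on 1]
4. □¬c, 1   [◇-rule on 2: fresh world 1, 0R1]
5. ¬c, 1   [□-rule on 4 via 1R1]
6. c, 2   [¬□-rule on 3: fresh world 2, 0R2]
Accessibility: 0R0, 0R1, 0R2, 1R1, 2R2
The negation has an open branch (countermodel exists).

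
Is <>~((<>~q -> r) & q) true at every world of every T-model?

Not valid

Tableau for the negation ~<>~((<>~q -> r) & q):
1. ~<>~((<>~q -> r) & q), 0
2. (<>~q -> r) & q, 0
3. <>~q -> r, 0
4. q, 0
5. r, 0
Accessibility: 0R0
The negation has an open branch (countermodel exists).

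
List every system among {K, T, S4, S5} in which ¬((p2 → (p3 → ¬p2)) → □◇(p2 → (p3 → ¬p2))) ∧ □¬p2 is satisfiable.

K-tableau for the formula:
1. ¬((p2 → (p3 → ¬p2)) → □◇(p2 → (p3 → ¬p2))) ∧ □¬p2, u
2. ¬((p2 → (p3 → ¬p2)) → □◇(p2 → (p3 → ¬p2))), u   [∧-rule on 1]
3. □¬p2, u   [∧-rule on 1]
4. p2 → (p3 → ¬p2), u   [¬→-rule on 2]
5. ¬□◇(p2 → (p3 → ¬p2)), u   [¬→-rule on 2]
6. p3 → ¬p2, u   [→-rule on 4 (branches; this branch)]
7. ¬p2, u   [→-rule on 6 (branches; this branch)]
8. ¬◇(p2 → (p3 → ¬p2)), v   [¬□-rule on 5: fresh world v, uRv]
9. ¬p2, v   [□-rule on 3 via uRv]
Accessibility: uRv
Complete open branch: satisfiable in K.
T-tableau for the formula:
1. ¬((p2 → (p3 → ¬p2)) → □◇(p2 → (p3 → ¬p2))) ∧ □¬p2, u
2. ¬((p2 → (p3 → ¬p2)) → □◇(p2 → (p3 → ¬p2))), u   [∧-rule on 1]
3. □¬p2, u   [∧-rule on 1]
4. p2 → (p3 → ¬p2), u   [¬→-rule on 2]
5. ¬□◇(p2 → (p3 → ¬p2)), u   [¬→-rule on 2]
6. ¬p2, u   [□-rule on 3 via uRu]
7. p3 → ¬p2, u   [→-rule on 4 (branches; this branch)]
8. ¬◇(p2 → (p3 → ¬p2)), v   [¬□-rule on 5: fresh world v, uRv]
9. ¬p2, v   [□-rule on 3 via uRv]
10. ¬(p2 → (p3 → ¬p2)), v   [¬◇-rule on 8 via vRv]
11. p2, v   [¬→-rule on 10]
12. ¬(p3 → ¬p2), v   [¬→-rule on 10]
Accessibility: uRu, uRv, vRv
Branch closes: p2 and ¬p2 both at v.
Every branch closes (one shown): unsatisfiable in T, hence also in S4, S5 (every S4/S5-frame is a T-frame).

K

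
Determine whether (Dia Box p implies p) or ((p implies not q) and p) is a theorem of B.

Tableau for the negation not ((Dia Box p implies p) or ((p implies not q) and p)):
1. not ((Dia Box p implies p) or ((p implies not q) and p)), u
2. not (Dia Box p implies p), u
3. not ((p implies not q) and p), u
4. Dia Box p, u
5. not p, u
6. Box p, v
7. p, u
Accessibility: uRu, uRv, vRu, vRv
Branch closes: p and not p both at u.
All branches of the negation close; one closing branch shown above.

Yes, valid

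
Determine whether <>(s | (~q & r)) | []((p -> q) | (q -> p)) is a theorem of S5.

Tableau for the negation ~(<>(s | (~q & r)) | []((p -> q) | (q -> p))):
1. ~(<>(s | (~q & r)) | []((p -> q) | (q -> p))), u
2. ~<>(s | (~q & r)), u   [~|-rule on 1]
3. ~[]((p -> q) | (q -> p)), u   [~|-rule on 1]
4. ~(s | (~q & r)), u   [~<>-rule on 2 via uRu]
5. ~s, u   [~|-rule on 4]
6. ~(~q & r), u   [~|-rule on 4]
7. ~r, u   [~&-rule on 6 (branches; this branch)]
8. ~((p -> q) | (q -> p)), v   [~[]-rule on 3: fresh world v, uRv]
9. ~(p -> q), v   [~|-rule on 8]
10. ~(q -> p), v   [~|-rule on 8]
11. p, v   [~->-rule on 9]
12. ~q, v   [~->-rule on 9]
13. q, v   [~->-rule on 10]
14. ~p, v   [~->-rule on 10]
Accessibility: uRu, uRv, vRu, vRv
Branch closes: q and ~q both at v.
All branches of the negation close; one closing branch shown above.

Valid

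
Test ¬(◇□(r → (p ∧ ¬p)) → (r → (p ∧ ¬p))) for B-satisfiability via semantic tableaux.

Unsatisfiable (every branch closes)

1. ¬(◇□(r → (p ∧ ¬p)) → (r → (p ∧ ¬p))), 0
2. ◇□(r → (p ∧ ¬p)), 0
3. ¬(r → (p ∧ ¬p)), 0
4. r, 0
5. ¬(p ∧ ¬p), 0
6. p, 0
7. □(r → (p ∧ ¬p)), 1
8. r → (p ∧ ¬p), 0
9. r → (p ∧ ¬p), 1
10. p ∧ ¬p, 0
11. ¬p, 0
Accessibility: 0R0, 0R1, 1R0, 1R1
Branch closes: p and ¬p both at 0.
(One branch shown.) All branches close.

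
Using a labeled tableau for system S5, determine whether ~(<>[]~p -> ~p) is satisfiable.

1. ~(<>[]~p -> ~p), w0
2. <>[]~p, w0   [~->-rule on 1]
3. p, w0   [~->-rule on 1]
4. []~p, w1   [<>-rule on 2: fresh world w1, w0Rw1]
5. ~p, w0   [[]-rule on 4 via w1Rw0]
Accessibility: w0Rw0, w0Rw1, w1Rw0, w1Rw1
Branch closes: p and ~p both at w0.
(One branch shown.) All branches close.

Unsatisfiable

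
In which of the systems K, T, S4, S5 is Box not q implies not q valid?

T, S4, S5

T-tableau for the negation not (Box not q implies not q):
1. not (Box not q implies not q), 0
2. Box not q, 0   [neg-implies-rule on 1]
3. q, 0   [neg-implies-rule on 1]
4. not q, 0   [Box-rule on 2 via 0R0]
Accessibility: 0R0
Branch closes: q and not q both at 0.
Every branch closes (one shown): valid in T, hence also in S4, S5 (every theorem of T is a theorem of S4 and S5).
K-tableau for the negation not (Box not q implies not q):
1. not (Box not q implies not q), 0
2. Box not q, 0   [neg-implies-rule on 1]
3. q, 0   [neg-implies-rule on 1]
Complete open branch: countermodel on a K-frame, so not valid in K.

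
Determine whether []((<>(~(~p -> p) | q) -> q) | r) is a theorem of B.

Tableau for the negation ~[]((<>(~(~p -> p) | q) -> q) | r):
1. ~[]((<>(~(~p -> p) | q) -> q) | r), u
2. ~((<>(~(~p -> p) | q) -> q) | r), v   [~[]-rule on 1: fresh world v, uRv]
3. ~(<>(~(~p -> p) | q) -> q), v   [~|-rule on 2]
4. ~r, v   [~|-rule on 2]
5. <>(~(~p -> p) | q), v   [~->-rule on 3]
6. ~q, v   [~->-rule on 3]
7. ~(~p -> p) | q, w   [<>-rule on 5: fresh world w, vRw]
8. q, w   [|-rule on 7 (branches; this branch)]
Accessibility: uRu, uRv, vRu, vRv, vRw, wRv, wRw
The negation has an open branch (countermodel exists).

Not valid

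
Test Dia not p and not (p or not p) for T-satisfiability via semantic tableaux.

1. Dia not p and not (p or not p), u
2. Dia not p, u   [and-rule on 1]
3. not (p or not p), u   [and-rule on 1]
4. not p, u   [neg-or-rule on 3]
5. p, u   [neg-or-rule on 3]
Accessibility: uRu
Branch closes: p and not p both at u.
Every branch closes; the branch above is one of them.

Unsatisfiable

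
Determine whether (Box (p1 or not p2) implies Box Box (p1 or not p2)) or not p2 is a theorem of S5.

Valid

Tableau for the negation not ((Box (p1 or not p2) implies Box Box (p1 or not p2)) or not p2):
1. not ((Box (p1 or not p2) implies Box Box (p1 or not p2)) or not p2), w0
2. not (Box (p1 or not p2) implies Box Box (p1 or not p2)), w0   [neg-or-rule on 1]
3. p2, w0   [neg-or-rule on 1]
4. Box (p1 or not p2), w0   [neg-implies-rule on 2]
5. not Box Box (p1 or not p2), w0   [neg-implies-rule on 2]
6. p1 or not p2, w0   [Box-rule on 4 via w0Rw0]
7. p1, w0   [or-rule on 6 (branches; this branch)]
8. not Box (p1 or not p2), w1   [neg-Box-rule on 5: fresh world w1, w0Rw1]
9. p1 or not p2, w1   [Box-rule on 4 via w0Rw1]
10. not p2, w1   [or-rule on 9 (branches; this branch)]
11. not (p1 or not p2), w2   [neg-Box-rule on 8: fresh world w2, w1Rw2]
12. not p1, w2   [neg-or-rule on 11]
13. p2, w2   [neg-or-rule on 11]
14. p1 or not p2, w2   [Box-rule on 4 via w0Rw2]
15. not p2, w2   [or-rule on 14 (branches; this branch)]
Accessibility: w0Rw0, w0Rw1, w0Rw2, w1Rw0, w1Rw1, w1Rw2, w2Rw0, w2Rw1, w2Rw2
Branch closes: p2 and not p2 both at w2.
All branches of the negation close; one closing branch shown above.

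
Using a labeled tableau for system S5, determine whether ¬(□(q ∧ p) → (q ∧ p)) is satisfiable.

1. ¬(□(q ∧ p) → (q ∧ p)), w0
2. □(q ∧ p), w0
3. ¬(q ∧ p), w0
4. q ∧ p, w0
5. q, w0
6. p, w0
7. ¬p, w0
Accessibility: w0Rw0
Branch closes: p and ¬p both at w0.
(One branch shown.) All branches close.

Unsatisfiable (every branch closes)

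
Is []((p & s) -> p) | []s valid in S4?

Tableau for the negation ~([]((p & s) -> p) | []s):
1. ~([]((p & s) -> p) | []s), 0
2. ~[]((p & s) -> p), 0
3. ~[]s, 0
4. ~((p & s) -> p), 1
5. p & s, 1
6. ~p, 1
7. p, 1
8. s, 1
Accessibility: 0R0, 0R1, 1R1
Branch closes: p and ~p both at 1.
Every branch of the negation's tableau closes; the branch above is one of them.

Valid in S4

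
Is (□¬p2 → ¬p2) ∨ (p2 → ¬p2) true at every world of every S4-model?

Tableau for the negation ¬((□¬p2 → ¬p2) ∨ (p2 → ¬p2)):
1. ¬((□¬p2 → ¬p2) ∨ (p2 → ¬p2)), u
2. ¬(□¬p2 → ¬p2), u
3. ¬(p2 → ¬p2), u
4. □¬p2, u
5. p2, u
6. ¬p2, u
Accessibility: uRu
Branch closes: p2 and ¬p2 both at u.
Every branch of the negation's tableau closes; the branch above is one of them.

Valid in S4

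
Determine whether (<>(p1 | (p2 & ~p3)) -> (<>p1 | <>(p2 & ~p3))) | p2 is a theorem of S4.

Valid

Tableau for the negation ~((<>(p1 | (p2 & ~p3)) -> (<>p1 | <>(p2 & ~p3))) | p2):
1. ~((<>(p1 | (p2 & ~p3)) -> (<>p1 | <>(p2 & ~p3))) | p2), 0
2. ~(<>(p1 | (p2 & ~p3)) -> (<>p1 | <>(p2 & ~p3))), 0
3. ~p2, 0
4. <>(p1 | (p2 & ~p3)), 0
5. ~(<>p1 | <>(p2 & ~p3)), 0
6. ~<>p1, 0
7. ~<>(p2 & ~p3), 0
8. ~p1, 0
9. ~(p2 & ~p3), 0
10. p3, 0
11. p1 | (p2 & ~p3), 1
12. ~p1, 1
13. ~(p2 & ~p3), 1
14. p2 & ~p3, 1
15. p2, 1
16. ~p3, 1
17. p3, 1
Accessibility: 0R0, 0R1, 1R1
Branch closes: p3 and ~p3 both at 1.
All branches of the negation close; one closing branch shown above.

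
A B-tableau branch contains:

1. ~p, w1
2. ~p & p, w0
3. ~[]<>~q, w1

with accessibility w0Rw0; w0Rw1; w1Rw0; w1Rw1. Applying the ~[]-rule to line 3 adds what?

a fresh world w2 with w1Rw2, and ~<>~q at w2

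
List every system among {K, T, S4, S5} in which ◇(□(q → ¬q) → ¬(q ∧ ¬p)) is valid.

T-tableau for the negation ¬◇(□(q → ¬q) → ¬(q ∧ ¬p)):
1. ¬◇(□(q → ¬q) → ¬(q ∧ ¬p)), u
2. ¬(□(q → ¬q) → ¬(q ∧ ¬p)), u
3. □(q → ¬q), u
4. q ∧ ¬p, u
5. q, u
6. ¬p, u
7. q → ¬q, u
8. ¬q, u
Accessibility: uRu
Branch closes: q and ¬q both at u.
Every branch closes (one shown): valid in T, hence also in S4, S5 (every theorem of T is a theorem of S4 and S5).
K-tableau for the negation ¬◇(□(q → ¬q) → ¬(q ∧ ¬p)):
1. ¬◇(□(q → ¬q) → ¬(q ∧ ¬p)), u
Complete open branch: countermodel on a K-frame, so not valid in K.

T, S4, S5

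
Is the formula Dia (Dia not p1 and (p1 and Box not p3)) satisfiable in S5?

1. Dia (Dia not p1 and (p1 and Box not p3)), 0
2. Dia not p1 and (p1 and Box not p3), 1
3. Dia not p1, 1
4. p1 and Box not p3, 1
5. p1, 1
6. Box not p3, 1
7. not p3, 0
8. not p3, 1
9. not p1, 2
10. not p3, 2
Accessibility: 0R0, 0R1, 0R2, 1R0, 1R1, 1R2, 2R0, 2R1, 2R2

Yes, satisfiable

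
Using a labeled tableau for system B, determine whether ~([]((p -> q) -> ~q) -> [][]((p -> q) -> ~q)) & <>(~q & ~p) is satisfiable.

Satisfiable (open branch found)

1. ~([]((p -> q) -> ~q) -> [][]((p -> q) -> ~q)) & <>(~q & ~p), 0
2. ~([]((p -> q) -> ~q) -> [][]((p -> q) -> ~q)), 0
3. <>(~q & ~p), 0
4. []((p -> q) -> ~q), 0
5. ~[][]((p -> q) -> ~q), 0
6. (p -> q) -> ~q, 0
7. ~q, 0
8. ~q & ~p, 1
9. ~q, 1
10. ~p, 1
11. (p -> q) -> ~q, 1
12. ~[]((p -> q) -> ~q), 2
13. (p -> q) -> ~q, 2
14. ~q, 2
15. ~((p -> q) -> ~q), 3
16. p -> q, 3
17. q, 3
Accessibility: 0R0, 0R1, 0R2, 1R0, 1R1, 2R0, 2R2, 2R3, 3R2, 3R3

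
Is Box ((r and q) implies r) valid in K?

Yes, valid

Tableau for the negation not Box ((r and q) implies r):
1. not Box ((r and q) implies r), u
2. not ((r and q) implies r), v
3. r and q, v
4. not r, v
5. r, v
6. q, v
Accessibility: uRv
Branch closes: r and not r both at v.
All branches of the negation close; one closing branch shown above.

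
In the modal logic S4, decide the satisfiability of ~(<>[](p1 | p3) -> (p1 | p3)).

1. ~(<>[](p1 | p3) -> (p1 | p3)), u
2. <>[](p1 | p3), u
3. ~(p1 | p3), u
4. ~p1, u
5. ~p3, u
6. [](p1 | p3), v
7. p1 | p3, v
8. p3, v
Accessibility: uRu, uRv, vRv

Satisfiable (open branch found)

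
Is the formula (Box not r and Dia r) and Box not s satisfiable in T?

No, unsatisfiable

1. (Box not r and Dia r) and Box not s, 0
2. Box not r and Dia r, 0
3. Box not s, 0
4. Box not r, 0
5. Dia r, 0
6. not s, 0
7. not r, 0
8. r, 1
9. not s, 1
10. not r, 1
Accessibility: 0R0, 0R1, 1R1
Branch closes: r and not r both at 1.
(One branch shown.) All branches close.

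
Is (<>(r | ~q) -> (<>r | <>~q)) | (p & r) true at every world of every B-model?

Yes, valid

Tableau for the negation ~((<>(r | ~q) -> (<>r | <>~q)) | (p & r)):
1. ~((<>(r | ~q) -> (<>r | <>~q)) | (p & r)), 0
2. ~(<>(r | ~q) -> (<>r | <>~q)), 0
3. ~(p & r), 0
4. <>(r | ~q), 0
5. ~(<>r | <>~q), 0
6. ~<>r, 0
7. ~<>~q, 0
8. ~r, 0
9. q, 0
10. r | ~q, 1
11. ~r, 1
12. q, 1
13. ~q, 1
Accessibility: 0R0, 0R1, 1R0, 1R1
Branch closes: q and ~q both at 1.
All branches of the negation close; one closing branch shown above.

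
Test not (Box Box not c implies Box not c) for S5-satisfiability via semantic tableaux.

1. not (Box Box not c implies Box not c), 0
2. Box Box not c, 0   [neg-implies-rule on 1]
3. not Box not c, 0   [neg-implies-rule on 1]
4. Box not c, 0   [Box-rule on 2 via 0R0]
5. not c, 0   [Box-rule on 4 via 0R0]
6. c, 1   [neg-Box-rule on 3: fresh world 1, 0R1]
7. Box not c, 1   [Box-rule on 2 via 0R1]
8. not c, 1   [Box-rule on 4 via 0R1]
Accessibility: 0R0, 0R1, 1R0, 1R1
Branch closes: c and not c both at 1.
(One branch shown.) All branches close.

No, unsatisfiable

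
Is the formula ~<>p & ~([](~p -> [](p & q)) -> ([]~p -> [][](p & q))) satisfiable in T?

1. ~<>p & ~([](~p -> [](p & q)) -> ([]~p -> [][](p & q))), u
2. ~<>p, u
3. ~([](~p -> [](p & q)) -> ([]~p -> [][](p & q))), u
4. [](~p -> [](p & q)), u
5. ~([]~p -> [][](p & q)), u
6. []~p, u
7. ~[][](p & q), u
8. ~p, u
9. ~p -> [](p & q), u
10. [](p & q), u
11. p & q, u
12. p, u
13. q, u
Accessibility: uRu
Branch closes: p and ~p both at u.
Every branch closes; the branch above is one of them.

Unsatisfiable (every branch closes)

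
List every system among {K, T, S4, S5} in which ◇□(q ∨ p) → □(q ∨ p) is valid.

S5-tableau for the negation ¬(◇□(q ∨ p) → □(q ∨ p)):
1. ¬(◇□(q ∨ p) → □(q ∨ p)), u
2. ◇□(q ∨ p), u
3. ¬□(q ∨ p), u
4. □(q ∨ p), v
5. q ∨ p, u
6. q ∨ p, v
7. p, u
8. p, v
9. ¬(q ∨ p), w
10. ¬q, w
11. ¬p, w
12. q ∨ p, w
13. p, w
Accessibility: uRu, uRv, uRw, vRu, vRv, vRw, wRu, wRv, wRw
Branch closes: p and ¬p both at w.
Every branch closes (one shown): valid in S5.
S4-tableau for the negation ¬(◇□(q ∨ p) → □(q ∨ p)):
1. ¬(◇□(q ∨ p) → □(q ∨ p)), u
2. ◇□(q ∨ p), u
3. ¬□(q ∨ p), u
4. □(q ∨ p), v
5. q ∨ p, v
6. p, v
7. ¬(q ∨ p), w
8. ¬q, w
9. ¬p, w
Accessibility: uRu, uRv, uRw, vRv, wRw
Complete open branch: countermodel on an S4-frame, so not valid in S4, nor in K, T (the same frame is also a K-frame and a T-frame).

S5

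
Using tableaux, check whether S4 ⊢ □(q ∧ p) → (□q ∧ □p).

Yes, valid

Tableau for the negation ¬(□(q ∧ p) → (□q ∧ □p)):
1. ¬(□(q ∧ p) → (□q ∧ □p)), u
2. □(q ∧ p), u   [¬→-rule on 1]
3. ¬(□q ∧ □p), u   [¬→-rule on 1]
4. q ∧ p, u   [□-rule on 2 via uRu]
5. q, u   [∧-rule on 4]
6. p, u   [∧-rule on 4]
7. ¬□p, u   [¬∧-rule on 3 (branches; this branch)]
8. ¬p, v   [¬□-rule on 7: fresh world v, uRv]
9. q ∧ p, v   [□-rule on 2 via uRv]
10. q, v   [∧-rule on 9]
11. p, v   [∧-rule on 9]
Accessibility: uRu, uRv, vRv
Branch closes: p and ¬p both at v.
All branches of the negation close; one closing branch shown above.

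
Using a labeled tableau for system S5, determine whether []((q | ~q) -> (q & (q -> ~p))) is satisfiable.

1. []((q | ~q) -> (q & (q -> ~p))), 0
2. (q | ~q) -> (q & (q -> ~p)), 0
3. q & (q -> ~p), 0
4. q, 0
5. q -> ~p, 0
6. ~p, 0
Accessibility: 0R0

Satisfiable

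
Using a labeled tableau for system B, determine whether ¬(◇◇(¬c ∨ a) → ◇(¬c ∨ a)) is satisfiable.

Satisfiable (open branch found)

1. ¬(◇◇(¬c ∨ a) → ◇(¬c ∨ a)), w0
2. ◇◇(¬c ∨ a), w0
3. ¬◇(¬c ∨ a), w0
4. ¬(¬c ∨ a), w0
5. c, w0
6. ¬a, w0
7. ◇(¬c ∨ a), w1
8. ¬(¬c ∨ a), w1
9. c, w1
10. ¬a, w1
11. ¬c ∨ a, w2
12. a, w2
Accessibility: w0Rw0, w0Rw1, w1Rw0, w1Rw1, w1Rw2, w2Rw1, w2Rw2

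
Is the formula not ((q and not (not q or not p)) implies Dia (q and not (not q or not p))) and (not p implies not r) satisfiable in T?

1. not ((q and not (not q or not p)) implies Dia (q and not (not q or not p))) and (not p implies not r), u
2. not ((q and not (not q or not p)) implies Dia (q and not (not q or not p))), u   [and-rule on 1]
3. not p implies not r, u   [and-rule on 1]
4. q and not (not q or not p), u   [neg-implies-rule on 2]
5. not Dia (q and not (not q or not p)), u   [neg-implies-rule on 2]
6. q, u   [and-rule on 4]
7. not (not q or not p), u   [and-rule on 4]
8. p, u   [neg-or-rule on 7]
9. not (q and not (not q or not p)), u   [neg-Dia-rule on 5 via uRu]
10. not r, u   [implies-rule on 3 (branches; this branch)]
11. not q or not p, u   [neg-and-rule on 9 (branches; this branch)]
12. not p, u   [or-rule on 11 (branches; this branch)]
Accessibility: uRu
Branch closes: p and not p both at u.
Every branch closes; the branch above is one of them.

No, unsatisfiable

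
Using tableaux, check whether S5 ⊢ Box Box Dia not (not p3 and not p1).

No, not valid

Tableau for the negation not Box Box Dia not (not p3 and not p1):
1. not Box Box Dia not (not p3 and not p1), 0
2. not Box Dia not (not p3 and not p1), 1   [neg-Box-rule on 1: fresh world 1, 0R1]
3. not Dia not (not p3 and not p1), 2   [neg-Box-rule on 2: fresh world 2, 1R2]
4. not p3 and not p1, 0   [neg-Dia-rule on 3 via 2R0]
5. not p3, 0   [and-rule on 4]
6. not p1, 0   [and-rule on 4]
7. not p3 and not p1, 1   [neg-Dia-rule on 3 via 2R1]
8. not p3, 1   [and-rule on 7]
9. not p1, 1   [and-rule on 7]
10. not p3 and not p1, 2   [neg-Dia-rule on 3 via 2R2]
11. not p3, 2   [and-rule on 10]
12. not p1, 2   [and-rule on 10]
Accessibility: 0R0, 0R1, 0R2, 1R0, 1R1, 1R2, 2R0, 2R1, 2R2
The negation has an open branch (countermodel exists).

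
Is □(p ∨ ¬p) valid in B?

Valid in B

Tableau for the negation ¬□(p ∨ ¬p):
1. ¬□(p ∨ ¬p), u
2. ¬(p ∨ ¬p), v   [¬□-rule on 1: fresh world v, uRv]
3. ¬p, v   [¬∨-rule on 2]
4. p, v   [¬∨-rule on 2]
Accessibility: uRu, uRv, vRu, vRv
Branch closes: p and ¬p both at v.
Every branch of the negation's tableau closes; the branch above is one of them.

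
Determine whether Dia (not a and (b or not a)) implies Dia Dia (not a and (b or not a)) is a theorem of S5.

Tableau for the negation not (Dia (not a and (b or not a)) implies Dia Dia (not a and (b or not a))):
1. not (Dia (not a and (b or not a)) implies Dia Dia (not a and (b or not a))), 0
2. Dia (not a and (b or not a)), 0
3. not Dia Dia (not a and (b or not a)), 0
4. not Dia (not a and (b or not a)), 0
5. not (not a and (b or not a)), 0
6. not (b or not a), 0
7. not b, 0
8. a, 0
9. not a and (b or not a), 1
10. not a, 1
11. b or not a, 1
12. not Dia (not a and (b or not a)), 1
13. not (not a and (b or not a)), 1
14. not (b or not a), 1
15. not b, 1
16. a, 1
Accessibility: 0R0, 0R1, 1R0, 1R1
Branch closes: a and not a both at 1.
Every branch of the negation's tableau closes; the branch above is one of them.

Yes, valid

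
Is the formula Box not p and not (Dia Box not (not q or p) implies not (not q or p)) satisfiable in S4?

Satisfiable (open branch found)

1. Box not p and not (Dia Box not (not q or p) implies not (not q or p)), u
2. Box not p, u
3. not (Dia Box not (not q or p) implies not (not q or p)), u
4. Dia Box not (not q or p), u
5. not q or p, u
6. not p, u
7. not q, u
8. Box not (not q or p), v
9. not p, v
10. not (not q or p), v
11. q, v
Accessibility: uRu, uRv, vRv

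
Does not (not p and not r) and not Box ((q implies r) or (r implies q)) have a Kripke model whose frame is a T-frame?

Unsatisfiable

1. not (not p and not r) and not Box ((q implies r) or (r implies q)), w0
2. not (not p and not r), w0   [and-rule on 1]
3. not Box ((q implies r) or (r implies q)), w0   [and-rule on 1]
4. r, w0   [neg-and-rule on 2 (branches; this branch)]
5. not ((q implies r) or (r implies q)), w1   [neg-Box-rule on 3: fresh world w1, w0Rw1]
6. not (q implies r), w1   [neg-or-rule on 5]
7. not (r implies q), w1   [neg-or-rule on 5]
8. q, w1   [neg-implies-rule on 6]
9. not r, w1   [neg-implies-rule on 6]
10. r, w1   [neg-implies-rule on 7]
11. not q, w1   [neg-implies-rule on 7]
Accessibility: w0Rw0, w0Rw1, w1Rw1
Branch closes: r and not r both at w1.
Every branch closes; the branch above is one of them.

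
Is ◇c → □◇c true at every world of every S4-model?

Tableau for the negation ¬(◇c → □◇c):
1. ¬(◇c → □◇c), w0
2. ◇c, w0
3. ¬□◇c, w0
4. c, w1
5. ¬◇c, w2
6. ¬c, w2
Accessibility: w0Rw0, w0Rw1, w0Rw2, w1Rw1, w2Rw2
The negation has an open branch (countermodel exists).

No, not valid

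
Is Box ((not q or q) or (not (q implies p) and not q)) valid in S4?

Valid in S4

Tableau for the negation not Box ((not q or q) or (not (q implies p) and not q)):
1. not Box ((not q or q) or (not (q implies p) and not q)), u
2. not ((not q or q) or (not (q implies p) and not q)), v
3. not (not q or q), v
4. not (not (q implies p) and not q), v
5. q, v
6. not q, v
Accessibility: uRu, uRv, vRv
Branch closes: q and not q both at v.
All branches of the negation close; one closing branch shown above.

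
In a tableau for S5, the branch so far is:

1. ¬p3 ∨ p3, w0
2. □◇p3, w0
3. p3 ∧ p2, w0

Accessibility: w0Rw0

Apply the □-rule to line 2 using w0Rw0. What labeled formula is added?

◇p3, w0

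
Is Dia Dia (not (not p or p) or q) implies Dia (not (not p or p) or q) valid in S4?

Tableau for the negation not (Dia Dia (not (not p or p) or q) implies Dia (not (not p or p) or q)):
1. not (Dia Dia (not (not p or p) or q) implies Dia (not (not p or p) or q)), u
2. Dia Dia (not (not p or p) or q), u
3. not Dia (not (not p or p) or q), u
4. not (not (not p or p) or q), u
5. not p or p, u
6. not q, u
7. p, u
8. Dia (not (not p or p) or q), v
9. not (not (not p or p) or q), v
10. not p or p, v
11. not q, v
12. p, v
13. not (not p or p) or q, w
14. not (not (not p or p) or q), w
15. not p or p, w
16. not q, w
17. not (not p or p), w
18. p, w
19. not p, w
Accessibility: uRu, uRv, uRw, vRv, vRw, wRw
Branch closes: p and not p both at w.
All branches of the negation close; one closing branch shown above.

Valid in S4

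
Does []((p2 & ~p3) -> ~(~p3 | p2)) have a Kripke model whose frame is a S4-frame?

Satisfiable (open branch found)

1. []((p2 & ~p3) -> ~(~p3 | p2)), u
2. (p2 & ~p3) -> ~(~p3 | p2), u
3. ~(~p3 | p2), u
4. p3, u
5. ~p2, u
Accessibility: uRu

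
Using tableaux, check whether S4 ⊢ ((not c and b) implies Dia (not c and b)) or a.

Valid in S4

Tableau for the negation not (((not c and b) implies Dia (not c and b)) or a):
1. not (((not c and b) implies Dia (not c and b)) or a), u
2. not ((not c and b) implies Dia (not c and b)), u
3. not a, u
4. not c and b, u
5. not Dia (not c and b), u
6. not c, u
7. b, u
8. not (not c and b), u
9. not b, u
Accessibility: uRu
Branch closes: b and not b both at u.
All branches of the negation close; one closing branch shown above.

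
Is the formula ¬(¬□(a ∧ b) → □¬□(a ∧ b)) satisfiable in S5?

Unsatisfiable

1. ¬(¬□(a ∧ b) → □¬□(a ∧ b)), 0
2. ¬□(a ∧ b), 0   [¬→-rule on 1]
3. ¬□¬□(a ∧ b), 0   [¬→-rule on 1]
4. ¬(a ∧ b), 1   [¬□-rule on 2: fresh world 1, 0R1]
5. ¬b, 1   [¬∧-rule on 4 (branches; this branch)]
6. □(a ∧ b), 2   [¬□-rule on 3: fresh world 2, 0R2]
7. a ∧ b, 0   [□-rule on 6 via 2R0]
8. a, 0   [∧-rule on 7]
9. b, 0   [∧-rule on 7]
10. a ∧ b, 1   [□-rule on 6 via 2R1]
11. a, 1   [∧-rule on 10]
12. b, 1   [∧-rule on 10]
Accessibility: 0R0, 0R1, 0R2, 1R0, 1R1, 1R2, 2R0, 2R1, 2R2
Branch closes: b and ¬b both at 1.
All branches of the tableau close; one closing branch shown above.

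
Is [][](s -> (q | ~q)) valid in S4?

Yes, valid

Tableau for the negation ~[][](s -> (q | ~q)):
1. ~[][](s -> (q | ~q)), 0
2. ~[](s -> (q | ~q)), 1
3. ~(s -> (q | ~q)), 2
4. s, 2
5. ~(q | ~q), 2
6. ~q, 2
7. q, 2
Accessibility: 0R0, 0R1, 0R2, 1R1, 1R2, 2R2
Branch closes: q and ~q both at 2.
All branches of the negation close; one closing branch shown above.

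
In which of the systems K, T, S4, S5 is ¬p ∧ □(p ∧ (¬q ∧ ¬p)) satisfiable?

K

K-tableau for the formula:
1. ¬p ∧ □(p ∧ (¬q ∧ ¬p)), u
2. ¬p, u   [∧-rule on 1]
3. □(p ∧ (¬q ∧ ¬p)), u   [∧-rule on 1]
Complete open branch: satisfiable in K.
T-tableau for the formula:
1. ¬p ∧ □(p ∧ (¬q ∧ ¬p)), u
2. ¬p, u   [∧-rule on 1]
3. □(p ∧ (¬q ∧ ¬p)), u   [∧-rule on 1]
4. p ∧ (¬q ∧ ¬p), u   [□-rule on 3 via uRu]
5. p, u   [∧-rule on 4]
6. ¬q ∧ ¬p, u   [∧-rule on 4]
Accessibility: uRu
Branch closes: p and ¬p both at u.
Every branch closes (one shown): unsatisfiable in T, hence also in S4, S5 (every S4/S5-frame is a T-frame).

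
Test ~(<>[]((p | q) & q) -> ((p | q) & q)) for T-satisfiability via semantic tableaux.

Satisfiable (open branch found)

1. ~(<>[]((p | q) & q) -> ((p | q) & q)), u
2. <>[]((p | q) & q), u
3. ~((p | q) & q), u
4. ~q, u
5. []((p | q) & q), v
6. (p | q) & q, v
7. p | q, v
8. q, v
Accessibility: uRu, uRv, vRv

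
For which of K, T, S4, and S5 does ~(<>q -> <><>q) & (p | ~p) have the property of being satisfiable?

K

T-tableau for the formula:
1. ~(<>q -> <><>q) & (p | ~p), u
2. ~(<>q -> <><>q), u
3. p | ~p, u
4. <>q, u
5. ~<><>q, u
6. ~<>q, u
7. ~q, u
8. ~p, u
9. q, v
10. ~<>q, v
11. ~q, v
Accessibility: uRu, uRv, vRv
Branch closes: q and ~q both at v.
Every branch closes (one shown): unsatisfiable in T, hence also in S4, S5 (every S4/S5-frame is a T-frame).
K-tableau for the formula:
1. ~(<>q -> <><>q) & (p | ~p), u
2. ~(<>q -> <><>q), u
3. p | ~p, u
4. <>q, u
5. ~<><>q, u
6. ~p, u
7. q, v
8. ~<>q, v
Accessibility: uRv
Complete open branch: satisfiable in K.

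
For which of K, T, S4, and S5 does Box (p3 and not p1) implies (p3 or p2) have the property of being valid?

T-tableau for the negation not (Box (p3 and not p1) implies (p3 or p2)):
1. not (Box (p3 and not p1) implies (p3 or p2)), 0
2. Box (p3 and not p1), 0
3. not (p3 or p2), 0
4. not p3, 0
5. not p2, 0
6. p3 and not p1, 0
7. p3, 0
8. not p1, 0
Accessibility: 0R0
Branch closes: p3 and not p3 both at 0.
Every branch closes (one shown): valid in T, hence also in S4, S5 (every theorem of T is a theorem of S4 and S5).
K-tableau for the negation not (Box (p3 and not p1) implies (p3 or p2)):
1. not (Box (p3 and not p1) implies (p3 or p2)), 0
2. Box (p3 and not p1), 0
3. not (p3 or p2), 0
4. not p3, 0
5. not p2, 0
Complete open branch: countermodel on a K-frame, so not valid in K.

T, S4, S5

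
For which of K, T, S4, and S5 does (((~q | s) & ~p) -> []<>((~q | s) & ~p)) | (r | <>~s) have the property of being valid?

S5-tableau for the negation ~((((~q | s) & ~p) -> []<>((~q | s) & ~p)) | (r | <>~s)):
1. ~((((~q | s) & ~p) -> []<>((~q | s) & ~p)) | (r | <>~s)), u
2. ~(((~q | s) & ~p) -> []<>((~q | s) & ~p)), u
3. ~(r | <>~s), u
4. (~q | s) & ~p, u
5. ~[]<>((~q | s) & ~p), u
6. ~r, u
7. ~<>~s, u
8. ~q | s, u
9. ~p, u
10. s, u
11. ~<>((~q | s) & ~p), v
12. s, v
13. ~((~q | s) & ~p), u
14. ~((~q | s) & ~p), v
15. ~(~q | s), u
16. q, u
17. ~s, u
Accessibility: uRu, uRv, vRu, vRv
Branch closes: s and ~s both at u.
Every branch closes (one shown): valid in S5.
S4-tableau for the negation ~((((~q | s) & ~p) -> []<>((~q | s) & ~p)) | (r | <>~s)):
1. ~((((~q | s) & ~p) -> []<>((~q | s) & ~p)) | (r | <>~s)), u
2. ~(((~q | s) & ~p) -> []<>((~q | s) & ~p)), u
3. ~(r | <>~s), u
4. (~q | s) & ~p, u
5. ~[]<>((~q | s) & ~p), u
6. ~r, u
7. ~<>~s, u
8. ~q | s, u
9. ~p, u
10. s, u
11. ~<>((~q | s) & ~p), v
12. s, v
13. ~((~q | s) & ~p), v
14. p, v
Accessibility: uRu, uRv, vRv
Complete open branch: countermodel on an S4-frame, so not valid in S4, nor in K, T (the same frame is also a K-frame and a T-frame).

S5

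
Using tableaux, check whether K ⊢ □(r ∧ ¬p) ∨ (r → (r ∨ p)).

Valid in K

Tableau for the negation ¬(□(r ∧ ¬p) ∨ (r → (r ∨ p))):
1. ¬(□(r ∧ ¬p) ∨ (r → (r ∨ p))), w0
2. ¬□(r ∧ ¬p), w0   [¬∨-rule on 1]
3. ¬(r → (r ∨ p)), w0   [¬∨-rule on 1]
4. r, w0   [¬→-rule on 3]
5. ¬(r ∨ p), w0   [¬→-rule on 3]
6. ¬r, w0   [¬∨-rule on 5]
7. ¬p, w0   [¬∨-rule on 5]
Branch closes: r and ¬r both at w0.
All branches of the negation close; one closing branch shown above.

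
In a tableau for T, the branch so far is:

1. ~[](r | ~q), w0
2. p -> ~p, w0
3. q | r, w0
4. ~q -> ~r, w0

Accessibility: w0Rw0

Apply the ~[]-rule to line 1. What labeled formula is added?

a fresh world w1 with w0Rw1, and ~(r | ~q) at w1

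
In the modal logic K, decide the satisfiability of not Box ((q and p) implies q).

Unsatisfiable (every branch closes)

1. not Box ((q and p) implies q), u
2. not ((q and p) implies q), v
3. q and p, v
4. not q, v
5. q, v
6. p, v
Accessibility: uRv
Branch closes: q and not q both at v.
All branches of the tableau close; one closing branch shown above.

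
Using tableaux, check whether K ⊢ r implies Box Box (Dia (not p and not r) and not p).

Tableau for the negation not (r implies Box Box (Dia (not p and not r) and not p)):
1. not (r implies Box Box (Dia (not p and not r) and not p)), 0
2. r, 0
3. not Box Box (Dia (not p and not r) and not p), 0
4. not Box (Dia (not p and not r) and not p), 1
5. not (Dia (not p and not r) and not p), 2
6. p, 2
Accessibility: 0R1, 1R2
The negation has an open branch (countermodel exists).

Invalid (countermodel exists)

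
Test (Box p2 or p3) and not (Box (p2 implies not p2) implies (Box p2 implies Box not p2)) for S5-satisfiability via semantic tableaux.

Unsatisfiable

1. (Box p2 or p3) and not (Box (p2 implies not p2) implies (Box p2 implies Box not p2)), 0
2. Box p2 or p3, 0
3. not (Box (p2 implies not p2) implies (Box p2 implies Box not p2)), 0
4. Box (p2 implies not p2), 0
5. not (Box p2 implies Box not p2), 0
6. Box p2, 0
7. not Box not p2, 0
8. p2 implies not p2, 0
9. p2, 0
10. p3, 0
11. not p2, 0
Accessibility: 0R0
Branch closes: p2 and not p2 both at 0.
Every branch closes; the branch above is one of them.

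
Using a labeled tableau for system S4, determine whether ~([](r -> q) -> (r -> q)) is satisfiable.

1. ~([](r -> q) -> (r -> q)), w0
2. [](r -> q), w0   [~->-rule on 1]
3. ~(r -> q), w0   [~->-rule on 1]
4. r, w0   [~->-rule on 3]
5. ~q, w0   [~->-rule on 3]
6. r -> q, w0   [[]-rule on 2 via w0Rw0]
7. q, w0   [->-rule on 6 (branches; this branch)]
Accessibility: w0Rw0
Branch closes: q and ~q both at w0.
(One branch shown.) All branches close.

Unsatisfiable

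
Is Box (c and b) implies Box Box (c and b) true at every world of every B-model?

Invalid (countermodel exists)

Tableau for the negation not (Box (c and b) implies Box Box (c and b)):
1. not (Box (c and b) implies Box Box (c and b)), 0
2. Box (c and b), 0
3. not Box Box (c and b), 0
4. c and b, 0
5. c, 0
6. b, 0
7. not Box (c and b), 1
8. c and b, 1
9. c, 1
10. b, 1
11. not (c and b), 2
12. not b, 2
Accessibility: 0R0, 0R1, 1R0, 1R1, 1R2, 2R1, 2R2
The negation has an open branch (countermodel exists).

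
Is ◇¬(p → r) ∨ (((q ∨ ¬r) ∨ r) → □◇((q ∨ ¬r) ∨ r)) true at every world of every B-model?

Yes, valid

Tableau for the negation ¬(◇¬(p → r) ∨ (((q ∨ ¬r) ∨ r) → □◇((q ∨ ¬r) ∨ r))):
1. ¬(◇¬(p → r) ∨ (((q ∨ ¬r) ∨ r) → □◇((q ∨ ¬r) ∨ r))), u
2. ¬◇¬(p → r), u
3. ¬(((q ∨ ¬r) ∨ r) → □◇((q ∨ ¬r) ∨ r)), u
4. (q ∨ ¬r) ∨ r, u
5. ¬□◇((q ∨ ¬r) ∨ r), u
6. p → r, u
7. q ∨ ¬r, u
8. ¬p, u
9. ¬r, u
10. ¬◇((q ∨ ¬r) ∨ r), v
11. p → r, v
12. ¬((q ∨ ¬r) ∨ r), u
13. ¬(q ∨ ¬r), u
14. ¬q, u
15. r, u
Accessibility: uRu, uRv, vRu, vRv
Branch closes: r and ¬r both at u.
All branches of the negation close; one closing branch shown above.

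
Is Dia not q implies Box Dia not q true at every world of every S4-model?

Not valid

Tableau for the negation not (Dia not q implies Box Dia not q):
1. not (Dia not q implies Box Dia not q), w0
2. Dia not q, w0
3. not Box Dia not q, w0
4. not q, w1
5. not Dia not q, w2
6. q, w2
Accessibility: w0Rw0, w0Rw1, w0Rw2, w1Rw1, w2Rw2
The negation has an open branch (countermodel exists).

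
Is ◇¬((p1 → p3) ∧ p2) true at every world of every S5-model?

Not valid

Tableau for the negation ¬◇¬((p1 → p3) ∧ p2):
1. ¬◇¬((p1 → p3) ∧ p2), w0
2. (p1 → p3) ∧ p2, w0
3. p1 → p3, w0
4. p2, w0
5. p3, w0
Accessibility: w0Rw0
The negation has an open branch (countermodel exists).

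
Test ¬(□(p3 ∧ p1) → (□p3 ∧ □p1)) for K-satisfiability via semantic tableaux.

1. ¬(□(p3 ∧ p1) → (□p3 ∧ □p1)), w0
2. □(p3 ∧ p1), w0
3. ¬(□p3 ∧ □p1), w0
4. ¬□p1, w0
5. ¬p1, w1
6. p3 ∧ p1, w1
7. p3, w1
8. p1, w1
Accessibility: w0Rw1
Branch closes: p1 and ¬p1 both at w1.
Every branch closes; the branch above is one of them.

No, unsatisfiable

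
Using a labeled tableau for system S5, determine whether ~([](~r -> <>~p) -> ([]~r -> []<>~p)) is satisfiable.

Unsatisfiable (every branch closes)

1. ~([](~r -> <>~p) -> ([]~r -> []<>~p)), u
2. [](~r -> <>~p), u
3. ~([]~r -> []<>~p), u
4. []~r, u
5. ~[]<>~p, u
6. ~r -> <>~p, u
7. ~r, u
8. <>~p, u
9. ~<>~p, v
10. ~r -> <>~p, v
11. ~r, v
12. p, u
13. p, v
14. <>~p, v
15. ~p, w
16. ~r -> <>~p, w
17. ~r, w
18. p, w
Accessibility: uRu, uRv, uRw, vRu, vRv, vRw, wRu, wRv, wRw
Branch closes: p and ~p both at w.
(One branch shown.) All branches close.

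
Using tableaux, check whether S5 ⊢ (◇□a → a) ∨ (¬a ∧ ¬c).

Valid

Tableau for the negation ¬((◇□a → a) ∨ (¬a ∧ ¬c)):
1. ¬((◇□a → a) ∨ (¬a ∧ ¬c)), 0
2. ¬(◇□a → a), 0
3. ¬(¬a ∧ ¬c), 0
4. ◇□a, 0
5. ¬a, 0
6. c, 0
7. □a, 1
8. a, 0
Accessibility: 0R0, 0R1, 1R0, 1R1
Branch closes: a and ¬a both at 0.
Every branch of the negation's tableau closes; the branch above is one of them.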